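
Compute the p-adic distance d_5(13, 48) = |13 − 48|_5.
d_5(13, 48) = 1/5

Step 1 — x − y = 13 − 48 = -35. Step 2 — v_5(-35) = 1 (factor: -35 = −(5^1 · 7); the sign does not affect v_p). Step 3 — |x − y|_5 = 5^{-1} = 1/5.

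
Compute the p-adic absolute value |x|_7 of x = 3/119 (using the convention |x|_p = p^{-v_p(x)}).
|3/119|_7 = 7

Step 1 — compute v_7(x) by factoring powers of 7 out of the numerator and denominator: v_7(3/119) = -1. Step 2 — apply |x|_p = p^{-v_p(x)} = 7^{1} = 7.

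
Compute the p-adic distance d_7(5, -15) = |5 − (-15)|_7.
d_7(5, -15) = 1

Step 1 — x − y = 5 − (-15) = 20. Step 2 — v_7(20) = 0 (factor: 20 = (7^0 · 20); the sign does not affect v_p). Step 3 — |x − y|_7 = 7^{0} = 1.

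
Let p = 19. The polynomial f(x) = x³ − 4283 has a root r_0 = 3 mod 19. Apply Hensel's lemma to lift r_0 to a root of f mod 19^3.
r_2 = 6672 (mod 6859)

Hensel: r_{i+1} = r_i − f(r_i)/f′(r_i) mod 19^{i+2}, where f′(x) = 3x². Iterate:
  r_0 = 3 (mod 19)
  r_1 = 174 (mod 361)
  r_2 = 6672 (mod 6859)
Final: r = 6672 with f(r) ≡ 0 mod 19^3.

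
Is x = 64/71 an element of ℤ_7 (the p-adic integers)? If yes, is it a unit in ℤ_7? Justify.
x ∈ ℤ_7^× (unit); v_7(x) = 0

ℤ_7 = {x ∈ ℚ_7 : v_7(x) ≥ 0} and ℤ_7^× = {x ∈ ℤ_7 : v_7(x) = 0}. Here v_7(64/71) = v_7(num) − v_7(den) = 0; compare against these criteria.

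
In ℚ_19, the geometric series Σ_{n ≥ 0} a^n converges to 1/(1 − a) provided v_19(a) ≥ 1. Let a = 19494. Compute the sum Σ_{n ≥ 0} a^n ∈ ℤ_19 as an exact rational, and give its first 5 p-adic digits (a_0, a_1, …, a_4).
Σ a^n = 1/(1 − a) = -1/19493;  first 5 digits = (1, 0, 16, 2, 9)

v_19(a) = 2 ≥ 1, so the series converges in ℤ_19 to 1/(1 − a) = 1/(1 − 19494) = -1/19493. Expand this rational in ℤ_19: compute digits iteratively via d_i = x_i mod 19, x_{i+1} = (x_i − d_i)/19. The first 5 digits are (1, 0, 16, 2, 9).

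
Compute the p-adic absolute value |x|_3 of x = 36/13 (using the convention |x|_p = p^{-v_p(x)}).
|36/13|_3 = 1/9

Step 1 — compute v_3(x) by factoring powers of 3 out of the numerator and denominator: v_3(36/13) = 2. Step 2 — apply |x|_p = p^{-v_p(x)} = 3^{-2} = 1/9.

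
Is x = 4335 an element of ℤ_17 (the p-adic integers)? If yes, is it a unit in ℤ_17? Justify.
x ∈ ℤ_17 but not a unit; v_17(x) = 2 > 0

ℤ_17 = {x ∈ ℚ_17 : v_17(x) ≥ 0} and ℤ_17^× = {x ∈ ℤ_17 : v_17(x) = 0}. Here v_17(4335) = v_17(num) − v_17(den) = 2; compare against these criteria.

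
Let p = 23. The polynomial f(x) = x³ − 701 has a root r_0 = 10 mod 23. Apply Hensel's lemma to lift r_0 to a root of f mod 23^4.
r_3 = 156824 (mod 279841)

Hensel: r_{i+1} = r_i − f(r_i)/f′(r_i) mod 23^{i+2}, where f′(x) = 3x². Iterate:
  r_0 = 10 (mod 23)
  r_1 = 240 (mod 529)
  r_2 = 10820 (mod 12167)
  r_3 = 156824 (mod 279841)
Final: r = 156824 with f(r) ≡ 0 mod 23^4.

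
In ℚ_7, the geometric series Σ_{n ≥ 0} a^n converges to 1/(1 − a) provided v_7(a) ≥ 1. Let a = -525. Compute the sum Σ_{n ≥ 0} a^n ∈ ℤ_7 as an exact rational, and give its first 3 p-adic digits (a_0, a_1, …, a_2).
Σ a^n = 1/(1 − a) = 1/526;  first 3 digits = (1, 2, 0)

v_7(a) = 1 ≥ 1, so the series converges in ℤ_7 to 1/(1 − a) = 1/(1 − (-525)) = 1/526. Expand this rational in ℤ_7: compute digits iteratively via d_i = x_i mod 7, x_{i+1} = (x_i − d_i)/7. The first 3 digits are (1, 2, 0).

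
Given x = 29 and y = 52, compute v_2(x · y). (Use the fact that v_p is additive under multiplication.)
v_2(1508) = 2

v_p(x) = 0 (factor: 29 = 2^0 · 29); v_p(y) = 2 (factor: 52 = 2^2 · 13). Additivity: v_p(xy) = v_p(x) + v_p(y) = 0 + 2 = 2. (Direct check: xy = 1508 = 2^2 · (377).)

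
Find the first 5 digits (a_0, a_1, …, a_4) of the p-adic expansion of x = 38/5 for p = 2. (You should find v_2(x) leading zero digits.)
(a_0, …, a_4) = (0, 1, 1, 1, 0)

v_2(38/5) = 1, so a_0 = ... = a_0 = 0. Factor out: x = 2^1 · u with u = 19/5 a unit in ℤ_2. Expand u iteratively via a_{v+i} = u_i mod 2, u_{i+1} = (u_i − a_{v+i})/2:
  u_0 = 19/5;  a_1 = 1;  u_1 = (u_0 − 1)/2 = 7/5
  u_1 = 7/5;  a_2 = 1;  u_2 = (u_1 − 1)/2 = 1/5
  u_2 = 1/5;  a_3 = 1;  u_3 = (u_2 − 1)/2 = -2/5
  u_3 = -2/5;  a_4 = 0;  u_4 = (u_3 − 0)/2 = -1/5
Digits: (0, 1, 1, 1, 0).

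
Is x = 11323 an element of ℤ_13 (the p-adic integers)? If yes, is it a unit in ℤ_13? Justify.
x ∈ ℤ_13 but not a unit; v_13(x) = 2 > 0

ℤ_13 = {x ∈ ℚ_13 : v_13(x) ≥ 0} and ℤ_13^× = {x ∈ ℤ_13 : v_13(x) = 0}. Here v_13(11323) = v_13(num) − v_13(den) = 2; compare against these criteria.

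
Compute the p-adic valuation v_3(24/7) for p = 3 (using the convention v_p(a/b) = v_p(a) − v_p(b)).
v_3(24/7) = 1

Factor powers of 3 from the numerator and denominator of the reduced fraction: 24 = 3^1 · 8 and 7 = 3^0 · 7. Apply v_p(a/b) = v_p(a) − v_p(b): v_3(24/7) = 1 − 0 = 1.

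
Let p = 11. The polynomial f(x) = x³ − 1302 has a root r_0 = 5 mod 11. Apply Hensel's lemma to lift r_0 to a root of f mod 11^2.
r_1 = 82 (mod 121)

Hensel: r_{i+1} = r_i − f(r_i)/f′(r_i) mod 11^{i+2}, where f′(x) = 3x². Iterate:
  r_0 = 5 (mod 11)
  r_1 = 82 (mod 121)
Final: r = 82 with f(r) ≡ 0 mod 11^2.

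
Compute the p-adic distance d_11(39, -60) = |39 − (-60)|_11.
d_11(39, -60) = 1/11

Step 1 — x − y = 39 − (-60) = 99. Step 2 — v_11(99) = 1 (factor: 99 = (11^1 · 9); the sign does not affect v_p). Step 3 — |x − y|_11 = 11^{-1} = 1/11.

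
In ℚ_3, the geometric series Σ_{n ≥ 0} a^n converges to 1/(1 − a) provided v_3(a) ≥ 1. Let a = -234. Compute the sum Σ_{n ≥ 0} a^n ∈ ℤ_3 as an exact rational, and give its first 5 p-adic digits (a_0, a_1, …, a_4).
Σ a^n = 1/(1 − a) = 1/235;  first 5 digits = (1, 0, 1, 0, 1)

v_3(a) = 2 ≥ 1, so the series converges in ℤ_3 to 1/(1 − a) = 1/(1 − (-234)) = 1/235. Expand this rational in ℤ_3: compute digits iteratively via d_i = x_i mod 3, x_{i+1} = (x_i − d_i)/3. The first 5 digits are (1, 0, 1, 0, 1).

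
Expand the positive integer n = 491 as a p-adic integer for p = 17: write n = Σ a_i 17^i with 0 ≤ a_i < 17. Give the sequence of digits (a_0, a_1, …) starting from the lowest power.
(a_0, a_1, …) = (15, 11, 1)

Repeated division by 17 gives the digits low-to-high: 491 = 15 + 11·17^1 + 1·17^2. Digit sequence: (15, 11, 1).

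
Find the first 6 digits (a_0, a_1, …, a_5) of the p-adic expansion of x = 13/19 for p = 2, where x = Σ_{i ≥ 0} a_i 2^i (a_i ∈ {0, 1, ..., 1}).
(a_0, …, a_5) = (1, 1, 1, 1, 1, 0)

v_2(13/19) = 0 (numerator and denominator both coprime to 2), so x ∈ ℤ_2^×. Compute digits iteratively via a_i = x_i mod 2, x_{i+1} = (x_i − a_i)/2, with x_0 = x:
  x_0 = 13/19;  a_0 = 1;  x_1 = (x_0 − 1)/2 = -3/19
  x_1 = -3/19;  a_1 = 1;  x_2 = (x_1 − 1)/2 = -11/19
  x_2 = -11/19;  a_2 = 1;  x_3 = (x_2 − 1)/2 = -15/19
  x_3 = -15/19;  a_3 = 1;  x_4 = (x_3 − 1)/2 = -17/19
  x_4 = -17/19;  a_4 = 1;  x_5 = (x_4 − 1)/2 = -18/19
  x_5 = -18/19;  a_5 = 0;  x_6 = (x_5 − 0)/2 = -9/19
Digits: (1, 1, 1, 1, 1, 0).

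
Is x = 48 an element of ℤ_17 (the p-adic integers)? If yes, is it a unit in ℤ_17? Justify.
x ∈ ℤ_17^× (unit); v_17(x) = 0

ℤ_17 = {x ∈ ℚ_17 : v_17(x) ≥ 0} and ℤ_17^× = {x ∈ ℤ_17 : v_17(x) = 0}. Here v_17(48) = v_17(num) − v_17(den) = 0; compare against these criteria.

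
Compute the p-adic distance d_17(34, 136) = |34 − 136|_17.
d_17(34, 136) = 1/17

Step 1 — x − y = 34 − 136 = -102. Step 2 — v_17(-102) = 1 (factor: -102 = −(17^1 · 6); the sign does not affect v_p). Step 3 — |x − y|_17 = 17^{-1} = 1/17.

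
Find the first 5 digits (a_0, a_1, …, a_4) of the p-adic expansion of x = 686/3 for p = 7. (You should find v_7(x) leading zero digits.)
(a_0, …, a_4) = (0, 0, 0, 3, 2)

v_7(686/3) = 3, so a_0 = ... = a_2 = 0. Factor out: x = 7^3 · u with u = 2/3 a unit in ℤ_7. Expand u iteratively via a_{v+i} = u_i mod 7, u_{i+1} = (u_i − a_{v+i})/7:
  u_0 = 2/3;  a_3 = 3;  u_1 = (u_0 − 3)/7 = -1/3
  u_1 = -1/3;  a_4 = 2;  u_2 = (u_1 − 2)/7 = -1/3
Digits: (0, 0, 0, 3, 2).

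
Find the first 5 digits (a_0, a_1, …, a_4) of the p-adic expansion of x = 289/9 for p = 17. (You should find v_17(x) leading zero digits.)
(a_0, …, a_4) = (0, 0, 2, 15, 1)

v_17(289/9) = 2, so a_0 = ... = a_1 = 0. Factor out: x = 17^2 · u with u = 1/9 a unit in ℤ_17. Expand u iteratively via a_{v+i} = u_i mod 17, u_{i+1} = (u_i − a_{v+i})/17:
  u_0 = 1/9;  a_2 = 2;  u_1 = (u_0 − 2)/17 = -1/9
  u_1 = -1/9;  a_3 = 15;  u_2 = (u_1 − 15)/17 = -8/9
  u_2 = -8/9;  a_4 = 1;  u_3 = (u_2 − 1)/17 = -1/9
Digits: (0, 0, 2, 15, 1).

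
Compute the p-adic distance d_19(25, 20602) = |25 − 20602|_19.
d_19(25, 20602) = 1/6859

Step 1 — x − y = 25 − 20602 = -20577. Step 2 — v_19(-20577) = 3 (factor: -20577 = −(19^3 · 3); the sign does not affect v_p). Step 3 — |x − y|_19 = 19^{-3} = 1/6859.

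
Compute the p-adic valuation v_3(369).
v_3(369) = 2

v_3(n) is the largest exponent k such that 3^k divides n. Factor out: 369 = 3^2 · 41. (Sign doesn't affect v_p.) So v_3(369) = 2.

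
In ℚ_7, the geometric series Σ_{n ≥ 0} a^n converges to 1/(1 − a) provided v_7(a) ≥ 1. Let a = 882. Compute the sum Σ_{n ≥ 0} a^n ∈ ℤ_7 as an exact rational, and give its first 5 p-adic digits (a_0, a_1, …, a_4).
Σ a^n = 1/(1 − a) = -1/881;  first 5 digits = (1, 0, 4, 2, 2)

v_7(a) = 2 ≥ 1, so the series converges in ℤ_7 to 1/(1 − a) = 1/(1 − 882) = -1/881. Expand this rational in ℤ_7: compute digits iteratively via d_i = x_i mod 7, x_{i+1} = (x_i − d_i)/7. The first 5 digits are (1, 0, 4, 2, 2).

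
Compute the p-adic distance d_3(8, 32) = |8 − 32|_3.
d_3(8, 32) = 1/3

Step 1 — x − y = 8 − 32 = -24. Step 2 — v_3(-24) = 1 (factor: -24 = −(3^1 · 8); the sign does not affect v_p). Step 3 — |x − y|_3 = 3^{-1} = 1/3.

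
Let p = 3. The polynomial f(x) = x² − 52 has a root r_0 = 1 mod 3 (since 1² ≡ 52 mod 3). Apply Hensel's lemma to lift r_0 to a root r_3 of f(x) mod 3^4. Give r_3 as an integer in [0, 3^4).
r_3 = 49 (mod 81)

Hensel's recurrence: r_{i+1} = r_i − f(r_i)·(f′(r_i))^{-1} mod 3^{i+2}, with f′(x) = 2x. Iterate:
  r_0 = 1 (mod 3)
  r_1 = 4 (mod 9)
  r_2 = 22 (mod 27)
  r_3 = 49 (mod 81)
Final: r_3 = 49, and one checks f(r_3) ≡ 0 mod 3^4.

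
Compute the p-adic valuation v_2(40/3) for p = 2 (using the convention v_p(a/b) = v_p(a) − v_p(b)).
v_2(40/3) = 3

Factor powers of 2 from the numerator and denominator of the reduced fraction: 40 = 2^3 · 5 and 3 = 2^0 · 3. Apply v_p(a/b) = v_p(a) − v_p(b): v_2(40/3) = 3 − 0 = 3.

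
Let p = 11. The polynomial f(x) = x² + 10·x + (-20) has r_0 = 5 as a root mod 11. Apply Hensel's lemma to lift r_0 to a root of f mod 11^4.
r_3 = 9531 (mod 14641)

Hensel: r_{i+1} = r_i − f(r_i)·(f′(r_i))^{-1} mod 11^{i+2}, f′(x) = 2x + 10. Iterate:
  r_0 = 5 (mod 11)
  r_1 = 93 (mod 121)
  r_2 = 214 (mod 1331)
  r_3 = 9531 (mod 14641)
Final: r = 9531 satisfies f(r) ≡ 0 mod 11^4.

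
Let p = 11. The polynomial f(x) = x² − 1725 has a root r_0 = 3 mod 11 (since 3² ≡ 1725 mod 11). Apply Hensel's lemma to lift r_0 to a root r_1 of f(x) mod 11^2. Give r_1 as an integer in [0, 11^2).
r_1 = 47 (mod 121)

Hensel's recurrence: r_{i+1} = r_i − f(r_i)·(f′(r_i))^{-1} mod 11^{i+2}, with f′(x) = 2x. Iterate:
  r_0 = 3 (mod 11)
  r_1 = 47 (mod 121)
Final: r_1 = 47, and one checks f(r_1) ≡ 0 mod 11^2.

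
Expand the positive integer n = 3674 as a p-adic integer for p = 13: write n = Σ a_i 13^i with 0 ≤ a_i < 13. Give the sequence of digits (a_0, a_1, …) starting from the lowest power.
(a_0, a_1, …) = (8, 9, 8, 1)

Repeated division by 13 gives the digits low-to-high: 3674 = 8 + 9·13^1 + 8·13^2 + 1·13^3. Digit sequence: (8, 9, 8, 1).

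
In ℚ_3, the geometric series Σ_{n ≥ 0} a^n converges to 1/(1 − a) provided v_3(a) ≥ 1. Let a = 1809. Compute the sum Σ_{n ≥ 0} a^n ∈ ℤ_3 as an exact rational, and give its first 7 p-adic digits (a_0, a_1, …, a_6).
Σ a^n = 1/(1 − a) = -1/1808;  first 7 digits = (1, 0, 0, 1, 1, 1, 0)

v_3(a) = 3 ≥ 1, so the series converges in ℤ_3 to 1/(1 − a) = 1/(1 − 1809) = -1/1808. Expand this rational in ℤ_3: compute digits iteratively via d_i = x_i mod 3, x_{i+1} = (x_i − d_i)/3. The first 7 digits are (1, 0, 0, 1, 1, 1, 0).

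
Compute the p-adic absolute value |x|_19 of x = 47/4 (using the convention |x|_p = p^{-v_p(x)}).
|47/4|_19 = 1

Step 1 — compute v_19(x) by factoring powers of 19 out of the numerator and denominator: v_19(47/4) = 0. Step 2 — apply |x|_p = p^{-v_p(x)} = 19^{0} = 1.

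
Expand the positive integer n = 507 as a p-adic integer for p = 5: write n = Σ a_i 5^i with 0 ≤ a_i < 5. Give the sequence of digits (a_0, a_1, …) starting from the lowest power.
(a_0, a_1, …) = (2, 1, 0, 4)

Repeated division by 5 gives the digits low-to-high: 507 = 2 + 1·5^1 + 4·5^3. Digit sequence: (2, 1, 0, 4).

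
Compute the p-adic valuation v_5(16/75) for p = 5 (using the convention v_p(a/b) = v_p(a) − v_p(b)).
v_5(16/75) = -2

Factor powers of 5 from the numerator and denominator of the reduced fraction: 16 = 5^0 · 16 and 75 = 5^2 · 3. Apply v_p(a/b) = v_p(a) − v_p(b): v_5(16/75) = 0 − 2 = -2.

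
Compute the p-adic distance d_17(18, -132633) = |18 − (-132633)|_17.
d_17(18, -132633) = 1/4913

Step 1 — x − y = 18 − (-132633) = 132651. Step 2 — v_17(132651) = 3 (factor: 132651 = (17^3 · 27); the sign does not affect v_p). Step 3 — |x − y|_17 = 17^{-3} = 1/4913.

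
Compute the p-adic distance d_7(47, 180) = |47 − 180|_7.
d_7(47, 180) = 1/7

Step 1 — x − y = 47 − 180 = -133. Step 2 — v_7(-133) = 1 (factor: -133 = −(7^1 · 19); the sign does not affect v_p). Step 3 — |x − y|_7 = 7^{-1} = 1/7.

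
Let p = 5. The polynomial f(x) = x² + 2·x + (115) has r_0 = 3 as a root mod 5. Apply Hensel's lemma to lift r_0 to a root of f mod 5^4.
r_3 = 318 (mod 625)

Hensel: r_{i+1} = r_i − f(r_i)·(f′(r_i))^{-1} mod 5^{i+2}, f′(x) = 2x + 2. Iterate:
  r_0 = 3 (mod 5)
  r_1 = 18 (mod 25)
  r_2 = 68 (mod 125)
  r_3 = 318 (mod 625)
Final: r = 318 satisfies f(r) ≡ 0 mod 5^4.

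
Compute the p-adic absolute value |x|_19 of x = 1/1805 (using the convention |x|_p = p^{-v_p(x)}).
|1/1805|_19 = 361

Step 1 — compute v_19(x) by factoring powers of 19 out of the numerator and denominator: v_19(1/1805) = -2. Step 2 — apply |x|_p = p^{-v_p(x)} = 19^{2} = 361.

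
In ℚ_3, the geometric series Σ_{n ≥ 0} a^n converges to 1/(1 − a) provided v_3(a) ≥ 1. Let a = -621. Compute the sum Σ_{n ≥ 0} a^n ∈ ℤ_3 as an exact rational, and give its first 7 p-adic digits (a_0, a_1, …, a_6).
Σ a^n = 1/(1 − a) = 1/622;  first 7 digits = (1, 0, 0, 1, 1, 0, 0)

v_3(a) = 3 ≥ 1, so the series converges in ℤ_3 to 1/(1 − a) = 1/(1 − (-621)) = 1/622. Expand this rational in ℤ_3: compute digits iteratively via d_i = x_i mod 3, x_{i+1} = (x_i − d_i)/3. The first 7 digits are (1, 0, 0, 1, 1, 0, 0).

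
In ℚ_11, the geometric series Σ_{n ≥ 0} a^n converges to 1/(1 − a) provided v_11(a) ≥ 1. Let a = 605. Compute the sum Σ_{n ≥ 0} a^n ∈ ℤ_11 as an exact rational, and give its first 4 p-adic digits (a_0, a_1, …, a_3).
Σ a^n = 1/(1 − a) = -1/604;  first 4 digits = (1, 0, 5, 0)

v_11(a) = 2 ≥ 1, so the series converges in ℤ_11 to 1/(1 − a) = 1/(1 − 605) = -1/604. Expand this rational in ℤ_11: compute digits iteratively via d_i = x_i mod 11, x_{i+1} = (x_i − d_i)/11. The first 4 digits are (1, 0, 5, 0).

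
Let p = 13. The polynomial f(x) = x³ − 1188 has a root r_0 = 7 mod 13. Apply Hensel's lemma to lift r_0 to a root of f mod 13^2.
r_1 = 7 (mod 169)

Hensel: r_{i+1} = r_i − f(r_i)/f′(r_i) mod 13^{i+2}, where f′(x) = 3x². Iterate:
  r_0 = 7 (mod 13)
  r_1 = 7 (mod 169)
Final: r = 7 with f(r) ≡ 0 mod 13^2.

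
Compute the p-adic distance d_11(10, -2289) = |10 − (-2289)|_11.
d_11(10, -2289) = 1/121

Step 1 — x − y = 10 − (-2289) = 2299. Step 2 — v_11(2299) = 2 (factor: 2299 = (11^2 · 19); the sign does not affect v_p). Step 3 — |x − y|_11 = 11^{-2} = 1/121.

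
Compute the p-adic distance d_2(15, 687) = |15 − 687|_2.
d_2(15, 687) = 1/32

Step 1 — x − y = 15 − 687 = -672. Step 2 — v_2(-672) = 5 (factor: -672 = −(2^5 · 21); the sign does not affect v_p). Step 3 — |x − y|_2 = 2^{-5} = 1/32.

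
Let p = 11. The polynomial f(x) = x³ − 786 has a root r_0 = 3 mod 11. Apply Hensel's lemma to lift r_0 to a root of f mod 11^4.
r_3 = 8044 (mod 14641)

Hensel: r_{i+1} = r_i − f(r_i)/f′(r_i) mod 11^{i+2}, where f′(x) = 3x². Iterate:
  r_0 = 3 (mod 11)
  r_1 = 58 (mod 121)
  r_2 = 58 (mod 1331)
  r_3 = 8044 (mod 14641)
Final: r = 8044 with f(r) ≡ 0 mod 11^4.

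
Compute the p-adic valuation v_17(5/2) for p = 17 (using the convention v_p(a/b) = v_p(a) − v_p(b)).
v_17(5/2) = 0

Factor powers of 17 from the numerator and denominator of the reduced fraction: 5 = 17^0 · 5 and 2 = 17^0 · 2. Apply v_p(a/b) = v_p(a) − v_p(b): v_17(5/2) = 0 − 0 = 0.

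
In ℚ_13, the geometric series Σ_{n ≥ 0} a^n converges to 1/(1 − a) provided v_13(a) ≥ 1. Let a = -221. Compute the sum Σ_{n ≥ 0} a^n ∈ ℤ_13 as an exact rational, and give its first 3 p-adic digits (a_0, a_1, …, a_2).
Σ a^n = 1/(1 − a) = 1/222;  first 3 digits = (1, 9, 1)

v_13(a) = 1 ≥ 1, so the series converges in ℤ_13 to 1/(1 − a) = 1/(1 − (-221)) = 1/222. Expand this rational in ℤ_13: compute digits iteratively via d_i = x_i mod 13, x_{i+1} = (x_i − d_i)/13. The first 3 digits are (1, 9, 1).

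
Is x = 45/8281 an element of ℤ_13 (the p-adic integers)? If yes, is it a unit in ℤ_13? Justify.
x ∉ ℤ_13 (v_13(x) = -2 < 0)

ℤ_13 = {x ∈ ℚ_13 : v_13(x) ≥ 0} and ℤ_13^× = {x ∈ ℤ_13 : v_13(x) = 0}. Here v_13(45/8281) = v_13(num) − v_13(den) = -2; compare against these criteria.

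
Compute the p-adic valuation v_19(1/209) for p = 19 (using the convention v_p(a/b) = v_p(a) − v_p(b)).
v_19(1/209) = -1

Factor powers of 19 from the numerator and denominator of the reduced fraction: 1 = 19^0 · 1 and 209 = 19^1 · 11. Apply v_p(a/b) = v_p(a) − v_p(b): v_19(1/209) = 0 − 1 = -1.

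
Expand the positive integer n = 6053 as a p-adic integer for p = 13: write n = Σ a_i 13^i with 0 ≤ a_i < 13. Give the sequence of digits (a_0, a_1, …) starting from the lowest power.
(a_0, a_1, …) = (8, 10, 9, 2)

Repeated division by 13 gives the digits low-to-high: 6053 = 8 + 10·13^1 + 9·13^2 + 2·13^3. Digit sequence: (8, 10, 9, 2).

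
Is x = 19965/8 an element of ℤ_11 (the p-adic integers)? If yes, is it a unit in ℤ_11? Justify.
x ∈ ℤ_11 but not a unit; v_11(x) = 3 > 0

ℤ_11 = {x ∈ ℚ_11 : v_11(x) ≥ 0} and ℤ_11^× = {x ∈ ℤ_11 : v_11(x) = 0}. Here v_11(19965/8) = v_11(num) − v_11(den) = 3; compare against these criteria.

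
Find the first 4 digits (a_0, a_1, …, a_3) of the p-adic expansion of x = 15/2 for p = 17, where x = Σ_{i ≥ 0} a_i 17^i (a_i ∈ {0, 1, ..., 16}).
(a_0, …, a_3) = (16, 8, 8, 8)

v_17(15/2) = 0 (numerator and denominator both coprime to 17), so x ∈ ℤ_17^×. Compute digits iteratively via a_i = x_i mod 17, x_{i+1} = (x_i − a_i)/17, with x_0 = x:
  x_0 = 15/2;  a_0 = 16;  x_1 = (x_0 − 16)/17 = -1/2
  x_1 = -1/2;  a_1 = 8;  x_2 = (x_1 − 8)/17 = -1/2
  x_2 = -1/2;  a_2 = 8;  x_3 = (x_2 − 8)/17 = -1/2
  x_3 = -1/2;  a_3 = 8;  x_4 = (x_3 − 8)/17 = -1/2
Digits: (16, 8, 8, 8).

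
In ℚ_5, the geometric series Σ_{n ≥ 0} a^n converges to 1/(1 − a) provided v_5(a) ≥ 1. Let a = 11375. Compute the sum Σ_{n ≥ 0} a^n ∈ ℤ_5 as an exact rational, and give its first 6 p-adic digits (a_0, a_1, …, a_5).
Σ a^n = 1/(1 − a) = -1/11374;  first 6 digits = (1, 0, 0, 1, 3, 3)

v_5(a) = 3 ≥ 1, so the series converges in ℤ_5 to 1/(1 − a) = 1/(1 − 11375) = -1/11374. Expand this rational in ℤ_5: compute digits iteratively via d_i = x_i mod 5, x_{i+1} = (x_i − d_i)/5. The first 6 digits are (1, 0, 0, 1, 3, 3).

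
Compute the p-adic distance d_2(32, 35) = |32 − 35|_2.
d_2(32, 35) = 1

Step 1 — x − y = 32 − 35 = -3. Step 2 — v_2(-3) = 0 (factor: -3 = −(2^0 · 3); the sign does not affect v_p). Step 3 — |x − y|_2 = 2^{0} = 1.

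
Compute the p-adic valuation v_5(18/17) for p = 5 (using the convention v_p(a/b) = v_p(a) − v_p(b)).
v_5(18/17) = 0

Factor powers of 5 from the numerator and denominator of the reduced fraction: 18 = 5^0 · 18 and 17 = 5^0 · 17. Apply v_p(a/b) = v_p(a) − v_p(b): v_5(18/17) = 0 − 0 = 0.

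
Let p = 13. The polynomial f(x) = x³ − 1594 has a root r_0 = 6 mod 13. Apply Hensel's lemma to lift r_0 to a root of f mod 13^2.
r_1 = 97 (mod 169)

Hensel: r_{i+1} = r_i − f(r_i)/f′(r_i) mod 13^{i+2}, where f′(x) = 3x². Iterate:
  r_0 = 6 (mod 13)
  r_1 = 97 (mod 169)
Final: r = 97 with f(r) ≡ 0 mod 13^2.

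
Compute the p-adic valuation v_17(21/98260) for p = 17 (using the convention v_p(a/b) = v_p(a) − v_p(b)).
v_17(21/98260) = -3

Factor powers of 17 from the numerator and denominator of the reduced fraction: 21 = 17^0 · 21 and 98260 = 17^3 · 20. Apply v_p(a/b) = v_p(a) − v_p(b): v_17(21/98260) = 0 − 3 = -3.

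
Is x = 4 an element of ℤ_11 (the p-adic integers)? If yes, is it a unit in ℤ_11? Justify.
x ∈ ℤ_11^× (unit); v_11(x) = 0

ℤ_11 = {x ∈ ℚ_11 : v_11(x) ≥ 0} and ℤ_11^× = {x ∈ ℤ_11 : v_11(x) = 0}. Here v_11(4) = v_11(num) − v_11(den) = 0; compare against these criteria.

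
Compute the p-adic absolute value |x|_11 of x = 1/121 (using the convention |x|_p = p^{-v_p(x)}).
|1/121|_11 = 121

Step 1 — compute v_11(x) by factoring powers of 11 out of the numerator and denominator: v_11(1/121) = -2. Step 2 — apply |x|_p = p^{-v_p(x)} = 11^{2} = 121.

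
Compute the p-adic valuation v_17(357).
v_17(357) = 1

v_17(n) is the largest exponent k such that 17^k divides n. Factor out: 357 = 17^1 · 21. (Sign doesn't affect v_p.) So v_17(357) = 1.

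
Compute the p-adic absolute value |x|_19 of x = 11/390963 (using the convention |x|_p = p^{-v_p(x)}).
|11/390963|_19 = 130321

Step 1 — compute v_19(x) by factoring powers of 19 out of the numerator and denominator: v_19(11/390963) = -4. Step 2 — apply |x|_p = p^{-v_p(x)} = 19^{4} = 130321.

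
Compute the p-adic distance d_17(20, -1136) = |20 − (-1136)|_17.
d_17(20, -1136) = 1/289

Step 1 — x − y = 20 − (-1136) = 1156. Step 2 — v_17(1156) = 2 (factor: 1156 = (17^2 · 4); the sign does not affect v_p). Step 3 — |x − y|_17 = 17^{-2} = 1/289.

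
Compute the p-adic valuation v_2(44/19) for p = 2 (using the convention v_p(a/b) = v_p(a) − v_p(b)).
v_2(44/19) = 2

Factor powers of 2 from the numerator and denominator of the reduced fraction: 44 = 2^2 · 11 and 19 = 2^0 · 19. Apply v_p(a/b) = v_p(a) − v_p(b): v_2(44/19) = 2 − 0 = 2.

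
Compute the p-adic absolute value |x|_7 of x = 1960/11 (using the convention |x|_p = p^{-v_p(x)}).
|1960/11|_7 = 1/49

Step 1 — compute v_7(x) by factoring powers of 7 out of the numerator and denominator: v_7(1960/11) = 2. Step 2 — apply |x|_p = p^{-v_p(x)} = 7^{-2} = 1/49.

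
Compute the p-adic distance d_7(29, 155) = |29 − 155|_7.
d_7(29, 155) = 1/7

Step 1 — x − y = 29 − 155 = -126. Step 2 — v_7(-126) = 1 (factor: -126 = −(7^1 · 18); the sign does not affect v_p). Step 3 — |x − y|_7 = 7^{-1} = 1/7.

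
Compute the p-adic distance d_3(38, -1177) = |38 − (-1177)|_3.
d_3(38, -1177) = 1/243

Step 1 — x − y = 38 − (-1177) = 1215. Step 2 — v_3(1215) = 5 (factor: 1215 = (3^5 · 5); the sign does not affect v_p). Step 3 — |x − y|_3 = 3^{-5} = 1/243.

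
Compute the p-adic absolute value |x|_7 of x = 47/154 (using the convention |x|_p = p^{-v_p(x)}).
|47/154|_7 = 7

Step 1 — compute v_7(x) by factoring powers of 7 out of the numerator and denominator: v_7(47/154) = -1. Step 2 — apply |x|_p = p^{-v_p(x)} = 7^{1} = 7.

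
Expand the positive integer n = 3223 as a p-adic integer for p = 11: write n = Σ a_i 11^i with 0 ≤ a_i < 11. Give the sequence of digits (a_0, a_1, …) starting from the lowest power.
(a_0, a_1, …) = (0, 7, 4, 2)

Repeated division by 11 gives the digits low-to-high: 3223 = 7·11^1 + 4·11^2 + 2·11^3. Digit sequence: (0, 7, 4, 2).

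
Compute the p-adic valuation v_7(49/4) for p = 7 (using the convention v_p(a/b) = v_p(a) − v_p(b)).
v_7(49/4) = 2

Factor powers of 7 from the numerator and denominator of the reduced fraction: 49 = 7^2 · 1 and 4 = 7^0 · 4. Apply v_p(a/b) = v_p(a) − v_p(b): v_7(49/4) = 2 − 0 = 2.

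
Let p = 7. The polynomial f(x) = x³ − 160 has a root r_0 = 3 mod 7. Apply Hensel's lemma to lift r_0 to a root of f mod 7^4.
r_3 = 654 (mod 2401)

Hensel: r_{i+1} = r_i − f(r_i)/f′(r_i) mod 7^{i+2}, where f′(x) = 3x². Iterate:
  r_0 = 3 (mod 7)
  r_1 = 17 (mod 49)
  r_2 = 311 (mod 343)
  r_3 = 654 (mod 2401)
Final: r = 654 with f(r) ≡ 0 mod 7^4.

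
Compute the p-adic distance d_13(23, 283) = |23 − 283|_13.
d_13(23, 283) = 1/13

Step 1 — x − y = 23 − 283 = -260. Step 2 — v_13(-260) = 1 (factor: -260 = −(13^1 · 20); the sign does not affect v_p). Step 3 — |x − y|_13 = 13^{-1} = 1/13.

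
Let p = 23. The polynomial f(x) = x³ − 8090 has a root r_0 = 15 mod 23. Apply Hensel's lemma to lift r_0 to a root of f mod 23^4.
r_3 = 168099 (mod 279841)

Hensel: r_{i+1} = r_i − f(r_i)/f′(r_i) mod 23^{i+2}, where f′(x) = 3x². Iterate:
  r_0 = 15 (mod 23)
  r_1 = 406 (mod 529)
  r_2 = 9928 (mod 12167)
  r_3 = 168099 (mod 279841)
Final: r = 168099 with f(r) ≡ 0 mod 23^4.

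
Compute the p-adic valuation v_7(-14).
v_7(-14) = 1

v_7(n) is the largest exponent k such that 7^k divides n. Factor out: -14 = -7^1 · 2. (Sign doesn't affect v_p.) So v_7(-14) = 1.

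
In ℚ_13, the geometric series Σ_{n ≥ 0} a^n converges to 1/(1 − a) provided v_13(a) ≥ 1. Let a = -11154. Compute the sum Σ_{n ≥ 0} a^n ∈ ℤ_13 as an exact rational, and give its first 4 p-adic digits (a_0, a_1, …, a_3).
Σ a^n = 1/(1 − a) = 1/11155;  first 4 digits = (1, 0, 12, 7)

v_13(a) = 2 ≥ 1, so the series converges in ℤ_13 to 1/(1 − a) = 1/(1 − (-11154)) = 1/11155. Expand this rational in ℤ_13: compute digits iteratively via d_i = x_i mod 13, x_{i+1} = (x_i − d_i)/13. The first 4 digits are (1, 0, 12, 7).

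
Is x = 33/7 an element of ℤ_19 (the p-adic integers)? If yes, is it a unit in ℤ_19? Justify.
x ∈ ℤ_19^× (unit); v_19(x) = 0

ℤ_19 = {x ∈ ℚ_19 : v_19(x) ≥ 0} and ℤ_19^× = {x ∈ ℤ_19 : v_19(x) = 0}. Here v_19(33/7) = v_19(num) − v_19(den) = 0; compare against these criteria.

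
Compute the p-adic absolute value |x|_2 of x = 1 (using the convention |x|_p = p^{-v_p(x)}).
|1|_2 = 1

Step 1 — compute v_2(x) by factoring powers of 2 out of the numerator and denominator: v_2(1) = 0. Step 2 — apply |x|_p = p^{-v_p(x)} = 2^{0} = 1.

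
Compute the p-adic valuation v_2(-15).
v_2(-15) = 0

v_2(n) is the largest exponent k such that 2^k divides n. Factor out: -15 = -2^0 · 15. (Sign doesn't affect v_p.) So v_2(-15) = 0.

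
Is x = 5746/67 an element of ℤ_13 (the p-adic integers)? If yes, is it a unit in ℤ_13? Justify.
x ∈ ℤ_13 but not a unit; v_13(x) = 2 > 0

ℤ_13 = {x ∈ ℚ_13 : v_13(x) ≥ 0} and ℤ_13^× = {x ∈ ℤ_13 : v_13(x) = 0}. Here v_13(5746/67) = v_13(num) − v_13(den) = 2; compare against these criteria.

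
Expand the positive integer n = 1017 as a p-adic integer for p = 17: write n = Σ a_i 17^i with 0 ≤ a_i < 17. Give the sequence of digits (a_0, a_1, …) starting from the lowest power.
(a_0, a_1, …) = (14, 8, 3)

Repeated division by 17 gives the digits low-to-high: 1017 = 14 + 8·17^1 + 3·17^2. Digit sequence: (14, 8, 3).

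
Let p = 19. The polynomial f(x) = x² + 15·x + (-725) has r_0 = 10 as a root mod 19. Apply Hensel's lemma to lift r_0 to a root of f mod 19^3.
r_2 = 2138 (mod 6859)

Hensel: r_{i+1} = r_i − f(r_i)·(f′(r_i))^{-1} mod 19^{i+2}, f′(x) = 2x + 15. Iterate:
  r_0 = 10 (mod 19)
  r_1 = 333 (mod 361)
  r_2 = 2138 (mod 6859)
Final: r = 2138 satisfies f(r) ≡ 0 mod 19^3.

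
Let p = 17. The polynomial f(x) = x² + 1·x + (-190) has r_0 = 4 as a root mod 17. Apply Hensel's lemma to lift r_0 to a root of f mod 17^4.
r_3 = 18840 (mod 83521)

Hensel: r_{i+1} = r_i − f(r_i)·(f′(r_i))^{-1} mod 17^{i+2}, f′(x) = 2x + 1. Iterate:
  r_0 = 4 (mod 17)
  r_1 = 55 (mod 289)
  r_2 = 4101 (mod 4913)
  r_3 = 18840 (mod 83521)
Final: r = 18840 satisfies f(r) ≡ 0 mod 17^4.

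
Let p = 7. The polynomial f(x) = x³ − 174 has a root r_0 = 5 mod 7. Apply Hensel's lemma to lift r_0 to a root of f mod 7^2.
r_1 = 5 (mod 49)

Hensel: r_{i+1} = r_i − f(r_i)/f′(r_i) mod 7^{i+2}, where f′(x) = 3x². Iterate:
  r_0 = 5 (mod 7)
  r_1 = 5 (mod 49)
Final: r = 5 with f(r) ≡ 0 mod 7^2.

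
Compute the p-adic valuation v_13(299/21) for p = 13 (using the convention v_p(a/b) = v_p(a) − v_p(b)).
v_13(299/21) = 1

Factor powers of 13 from the numerator and denominator of the reduced fraction: 299 = 13^1 · 23 and 21 = 13^0 · 21. Apply v_p(a/b) = v_p(a) − v_p(b): v_13(299/21) = 1 − 0 = 1.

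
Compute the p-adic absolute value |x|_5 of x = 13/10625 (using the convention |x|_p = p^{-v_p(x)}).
|13/10625|_5 = 625

Step 1 — compute v_5(x) by factoring powers of 5 out of the numerator and denominator: v_5(13/10625) = -4. Step 2 — apply |x|_p = p^{-v_p(x)} = 5^{4} = 625.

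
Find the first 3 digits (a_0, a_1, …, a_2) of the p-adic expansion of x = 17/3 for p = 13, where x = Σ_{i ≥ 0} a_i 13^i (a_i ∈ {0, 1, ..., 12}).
(a_0, …, a_2) = (10, 4, 4)

v_13(17/3) = 0 (numerator and denominator both coprime to 13), so x ∈ ℤ_13^×. Compute digits iteratively via a_i = x_i mod 13, x_{i+1} = (x_i − a_i)/13, with x_0 = x:
  x_0 = 17/3;  a_0 = 10;  x_1 = (x_0 − 10)/13 = -1/3
  x_1 = -1/3;  a_1 = 4;  x_2 = (x_1 − 4)/13 = -1/3
  x_2 = -1/3;  a_2 = 4;  x_3 = (x_2 − 4)/13 = -1/3
Digits: (10, 4, 4).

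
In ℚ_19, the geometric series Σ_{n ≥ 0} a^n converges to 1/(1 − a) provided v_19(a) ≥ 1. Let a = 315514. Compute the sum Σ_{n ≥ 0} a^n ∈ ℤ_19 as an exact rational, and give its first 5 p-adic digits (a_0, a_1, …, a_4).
Σ a^n = 1/(1 − a) = -1/315513;  first 5 digits = (1, 0, 0, 8, 2)

v_19(a) = 3 ≥ 1, so the series converges in ℤ_19 to 1/(1 − a) = 1/(1 − 315514) = -1/315513. Expand this rational in ℤ_19: compute digits iteratively via d_i = x_i mod 19, x_{i+1} = (x_i − d_i)/19. The first 5 digits are (1, 0, 0, 8, 2).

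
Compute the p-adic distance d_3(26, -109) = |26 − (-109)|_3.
d_3(26, -109) = 1/27

Step 1 — x − y = 26 − (-109) = 135. Step 2 — v_3(135) = 3 (factor: 135 = (3^3 · 5); the sign does not affect v_p). Step 3 — |x − y|_3 = 3^{-3} = 1/27.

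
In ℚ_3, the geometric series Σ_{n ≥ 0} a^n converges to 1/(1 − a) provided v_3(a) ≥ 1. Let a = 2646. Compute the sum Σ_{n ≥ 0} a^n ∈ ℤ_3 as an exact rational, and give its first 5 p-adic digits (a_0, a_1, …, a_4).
Σ a^n = 1/(1 − a) = -1/2645;  first 5 digits = (1, 0, 0, 2, 2)

v_3(a) = 3 ≥ 1, so the series converges in ℤ_3 to 1/(1 − a) = 1/(1 − 2646) = -1/2645. Expand this rational in ℤ_3: compute digits iteratively via d_i = x_i mod 3, x_{i+1} = (x_i − d_i)/3. The first 5 digits are (1, 0, 0, 2, 2).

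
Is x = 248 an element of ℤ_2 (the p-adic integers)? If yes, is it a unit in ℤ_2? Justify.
x ∈ ℤ_2 but not a unit; v_2(x) = 3 > 0

ℤ_2 = {x ∈ ℚ_2 : v_2(x) ≥ 0} and ℤ_2^× = {x ∈ ℤ_2 : v_2(x) = 0}. Here v_2(248) = v_2(num) − v_2(den) = 3; compare against these criteria.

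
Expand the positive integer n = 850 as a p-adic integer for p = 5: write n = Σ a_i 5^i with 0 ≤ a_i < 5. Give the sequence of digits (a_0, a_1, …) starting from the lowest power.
(a_0, a_1, …) = (0, 0, 4, 1, 1)

Repeated division by 5 gives the digits low-to-high: 850 = 4·5^2 + 1·5^3 + 1·5^4. Digit sequence: (0, 0, 4, 1, 1).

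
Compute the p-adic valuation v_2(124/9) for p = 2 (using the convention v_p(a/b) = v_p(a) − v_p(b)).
v_2(124/9) = 2

Factor powers of 2 from the numerator and denominator of the reduced fraction: 124 = 2^2 · 31 and 9 = 2^0 · 9. Apply v_p(a/b) = v_p(a) − v_p(b): v_2(124/9) = 2 − 0 = 2.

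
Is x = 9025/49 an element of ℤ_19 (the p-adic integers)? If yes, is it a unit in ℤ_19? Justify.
x ∈ ℤ_19 but not a unit; v_19(x) = 2 > 0

ℤ_19 = {x ∈ ℚ_19 : v_19(x) ≥ 0} and ℤ_19^× = {x ∈ ℤ_19 : v_19(x) = 0}. Here v_19(9025/49) = v_19(num) − v_19(den) = 2; compare against these criteria.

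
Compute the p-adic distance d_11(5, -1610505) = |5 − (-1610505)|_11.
d_11(5, -1610505) = 1/161051

Step 1 — x − y = 5 − (-1610505) = 1610510. Step 2 — v_11(1610510) = 5 (factor: 1610510 = (11^5 · 10); the sign does not affect v_p). Step 3 — |x − y|_11 = 11^{-5} = 1/161051.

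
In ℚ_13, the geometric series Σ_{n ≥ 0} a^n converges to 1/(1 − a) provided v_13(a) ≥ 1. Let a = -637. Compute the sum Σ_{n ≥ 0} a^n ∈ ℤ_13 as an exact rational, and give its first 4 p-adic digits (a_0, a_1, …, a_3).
Σ a^n = 1/(1 − a) = 1/638;  first 4 digits = (1, 3, 5, 3)

v_13(a) = 1 ≥ 1, so the series converges in ℤ_13 to 1/(1 − a) = 1/(1 − (-637)) = 1/638. Expand this rational in ℤ_13: compute digits iteratively via d_i = x_i mod 13, x_{i+1} = (x_i − d_i)/13. The first 4 digits are (1, 3, 5, 3).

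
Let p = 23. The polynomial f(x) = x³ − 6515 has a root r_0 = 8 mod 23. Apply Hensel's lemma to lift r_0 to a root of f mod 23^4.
r_3 = 185710 (mod 279841)

Hensel: r_{i+1} = r_i − f(r_i)/f′(r_i) mod 23^{i+2}, where f′(x) = 3x². Iterate:
  r_0 = 8 (mod 23)
  r_1 = 31 (mod 529)
  r_2 = 3205 (mod 12167)
  r_3 = 185710 (mod 279841)
Final: r = 185710 with f(r) ≡ 0 mod 23^4.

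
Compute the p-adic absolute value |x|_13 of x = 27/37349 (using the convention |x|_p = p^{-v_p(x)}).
|27/37349|_13 = 2197

Step 1 — compute v_13(x) by factoring powers of 13 out of the numerator and denominator: v_13(27/37349) = -3. Step 2 — apply |x|_p = p^{-v_p(x)} = 13^{3} = 2197.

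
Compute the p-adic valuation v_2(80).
v_2(80) = 4

v_2(n) is the largest exponent k such that 2^k divides n. Factor out: 80 = 2^4 · 5. (Sign doesn't affect v_p.) So v_2(80) = 4.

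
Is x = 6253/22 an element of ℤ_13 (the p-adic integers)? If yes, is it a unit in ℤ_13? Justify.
x ∈ ℤ_13 but not a unit; v_13(x) = 2 > 0

ℤ_13 = {x ∈ ℚ_13 : v_13(x) ≥ 0} and ℤ_13^× = {x ∈ ℤ_13 : v_13(x) = 0}. Here v_13(6253/22) = v_13(num) − v_13(den) = 2; compare against these criteria.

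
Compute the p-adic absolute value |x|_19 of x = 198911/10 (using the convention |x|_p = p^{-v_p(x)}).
|198911/10|_19 = 1/6859

Step 1 — compute v_19(x) by factoring powers of 19 out of the numerator and denominator: v_19(198911/10) = 3. Step 2 — apply |x|_p = p^{-v_p(x)} = 19^{-3} = 1/6859.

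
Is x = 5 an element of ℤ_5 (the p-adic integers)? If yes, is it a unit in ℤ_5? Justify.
x ∈ ℤ_5 but not a unit; v_5(x) = 1 > 0

ℤ_5 = {x ∈ ℚ_5 : v_5(x) ≥ 0} and ℤ_5^× = {x ∈ ℤ_5 : v_5(x) = 0}. Here v_5(5) = v_5(num) − v_5(den) = 1; compare against these criteria.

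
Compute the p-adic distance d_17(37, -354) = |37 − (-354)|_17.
d_17(37, -354) = 1/17

Step 1 — x − y = 37 − (-354) = 391. Step 2 — v_17(391) = 1 (factor: 391 = (17^1 · 23); the sign does not affect v_p). Step 3 — |x − y|_17 = 17^{-1} = 1/17.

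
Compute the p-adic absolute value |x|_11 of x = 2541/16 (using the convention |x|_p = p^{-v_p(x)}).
|2541/16|_11 = 1/121

Step 1 — compute v_11(x) by factoring powers of 11 out of the numerator and denominator: v_11(2541/16) = 2. Step 2 — apply |x|_p = p^{-v_p(x)} = 11^{-2} = 1/121.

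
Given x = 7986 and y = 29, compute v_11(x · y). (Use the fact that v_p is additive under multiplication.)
v_11(231594) = 3

v_p(x) = 3 (factor: 7986 = 11^3 · 6); v_p(y) = 0 (factor: 29 = 11^0 · 29). Additivity: v_p(xy) = v_p(x) + v_p(y) = 3 + 0 = 3. (Direct check: xy = 231594 = 11^3 · (174).)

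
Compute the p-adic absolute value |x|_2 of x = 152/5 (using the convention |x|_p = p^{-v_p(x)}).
|152/5|_2 = 1/8

Step 1 — compute v_2(x) by factoring powers of 2 out of the numerator and denominator: v_2(152/5) = 3. Step 2 — apply |x|_p = p^{-v_p(x)} = 2^{-3} = 1/8.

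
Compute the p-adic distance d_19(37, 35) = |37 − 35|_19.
d_19(37, 35) = 1

Step 1 — x − y = 37 − 35 = 2. Step 2 — v_19(2) = 0 (factor: 2 = (19^0 · 2); the sign does not affect v_p). Step 3 — |x − y|_19 = 19^{0} = 1.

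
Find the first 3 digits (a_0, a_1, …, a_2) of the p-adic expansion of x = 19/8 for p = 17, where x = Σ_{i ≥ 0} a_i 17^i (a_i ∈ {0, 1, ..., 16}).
(a_0, …, a_2) = (13, 10, 10)

v_17(19/8) = 0 (numerator and denominator both coprime to 17), so x ∈ ℤ_17^×. Compute digits iteratively via a_i = x_i mod 17, x_{i+1} = (x_i − a_i)/17, with x_0 = x:
  x_0 = 19/8;  a_0 = 13;  x_1 = (x_0 − 13)/17 = -5/8
  x_1 = -5/8;  a_1 = 10;  x_2 = (x_1 − 10)/17 = -5/8
  x_2 = -5/8;  a_2 = 10;  x_3 = (x_2 − 10)/17 = -5/8
Digits: (13, 10, 10).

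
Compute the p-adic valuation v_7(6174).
v_7(6174) = 3

v_7(n) is the largest exponent k such that 7^k divides n. Factor out: 6174 = 7^3 · 18. (Sign doesn't affect v_p.) So v_7(6174) = 3.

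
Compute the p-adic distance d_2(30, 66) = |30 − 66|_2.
d_2(30, 66) = 1/4

Step 1 — x − y = 30 − 66 = -36. Step 2 — v_2(-36) = 2 (factor: -36 = −(2^2 · 9); the sign does not affect v_p). Step 3 — |x − y|_2 = 2^{-2} = 1/4.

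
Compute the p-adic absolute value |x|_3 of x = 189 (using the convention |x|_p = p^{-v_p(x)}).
|189|_3 = 1/27

Step 1 — compute v_3(x) by factoring powers of 3 out of the numerator and denominator: v_3(189) = 3. Step 2 — apply |x|_p = p^{-v_p(x)} = 3^{-3} = 1/27.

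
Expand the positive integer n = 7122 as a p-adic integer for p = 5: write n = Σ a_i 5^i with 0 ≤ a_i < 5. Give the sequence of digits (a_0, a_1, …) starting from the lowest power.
(a_0, a_1, …) = (2, 4, 4, 1, 1, 2)

Repeated division by 5 gives the digits low-to-high: 7122 = 2 + 4·5^1 + 4·5^2 + 1·5^3 + 1·5^4 + 2·5^5. Digit sequence: (2, 4, 4, 1, 1, 2).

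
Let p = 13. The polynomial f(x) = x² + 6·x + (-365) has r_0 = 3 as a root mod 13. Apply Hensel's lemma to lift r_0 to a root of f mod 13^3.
r_2 = 1862 (mod 2197)

Hensel: r_{i+1} = r_i − f(r_i)·(f′(r_i))^{-1} mod 13^{i+2}, f′(x) = 2x + 6. Iterate:
  r_0 = 3 (mod 13)
  r_1 = 3 (mod 169)
  r_2 = 1862 (mod 2197)
Final: r = 1862 satisfies f(r) ≡ 0 mod 13^3.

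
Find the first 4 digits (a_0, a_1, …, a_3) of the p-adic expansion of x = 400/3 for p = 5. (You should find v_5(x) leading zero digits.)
(a_0, …, a_3) = (0, 0, 2, 4)

v_5(400/3) = 2, so a_0 = ... = a_1 = 0. Factor out: x = 5^2 · u with u = 16/3 a unit in ℤ_5. Expand u iteratively via a_{v+i} = u_i mod 5, u_{i+1} = (u_i − a_{v+i})/5:
  u_0 = 16/3;  a_2 = 2;  u_1 = (u_0 − 2)/5 = 2/3
  u_1 = 2/3;  a_3 = 4;  u_2 = (u_1 − 4)/5 = -2/3
Digits: (0, 0, 2, 4).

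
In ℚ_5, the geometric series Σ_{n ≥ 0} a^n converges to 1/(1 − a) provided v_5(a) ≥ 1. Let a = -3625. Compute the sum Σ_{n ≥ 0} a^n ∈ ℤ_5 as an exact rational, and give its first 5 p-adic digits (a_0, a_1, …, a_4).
Σ a^n = 1/(1 − a) = 1/3626;  first 5 digits = (1, 0, 0, 1, 4)

v_5(a) = 3 ≥ 1, so the series converges in ℤ_5 to 1/(1 − a) = 1/(1 − (-3625)) = 1/3626. Expand this rational in ℤ_5: compute digits iteratively via d_i = x_i mod 5, x_{i+1} = (x_i − d_i)/5. The first 5 digits are (1, 0, 0, 1, 4).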